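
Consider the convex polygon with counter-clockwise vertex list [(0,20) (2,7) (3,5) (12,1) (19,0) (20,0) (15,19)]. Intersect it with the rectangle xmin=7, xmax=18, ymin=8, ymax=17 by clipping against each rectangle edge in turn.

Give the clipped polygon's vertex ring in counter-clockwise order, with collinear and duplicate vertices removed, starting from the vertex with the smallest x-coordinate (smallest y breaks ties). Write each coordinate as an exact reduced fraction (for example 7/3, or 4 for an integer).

1. After x ≥ 7: [(7,293/15) (7,29/9) (12,1) (19,0) (20,0) (15,19)]
2. After x ≤ 18: [(7,293/15) (7,29/9) (12,1) (18,1/7) (18,38/5) (15,19)]
3. After y ≥ 8: [(7,293/15) (7,8) (340/19,8) (15,19)]
4. After y ≤ 17: [(7,17) (7,8) (340/19,8) (295/19,17)]
5. Canonical ring: [(7,8) (340/19,8) (295/19,17) (7,17)]

Clipped polygon: [(7,8) (340/19,8) (295/19,17) (7,17)]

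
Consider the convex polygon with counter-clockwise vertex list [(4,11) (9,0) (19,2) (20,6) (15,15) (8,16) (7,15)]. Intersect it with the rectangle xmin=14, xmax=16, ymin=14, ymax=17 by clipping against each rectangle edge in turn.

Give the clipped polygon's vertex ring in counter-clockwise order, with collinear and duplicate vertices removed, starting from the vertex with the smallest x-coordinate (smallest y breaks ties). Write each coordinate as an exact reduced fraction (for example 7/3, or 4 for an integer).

1. After x ≥ 14: [(14,1) (19,2) (20,6) (15,15) (14,106/7)]
2. After x ≤ 16: [(14,1) (16,7/5) (16,66/5) (15,15) (14,106/7)]
3. After y ≥ 14: [(14,14) (140/9,14) (15,15) (14,106/7)]
4. After y ≤ 17: [(14,14) (140/9,14) (15,15) (14,106/7)]
5. Canonical ring: [(14,14) (140/9,14) (15,15) (14,106/7)]

Clipped polygon: [(14,14) (140/9,14) (15,15) (14,106/7)]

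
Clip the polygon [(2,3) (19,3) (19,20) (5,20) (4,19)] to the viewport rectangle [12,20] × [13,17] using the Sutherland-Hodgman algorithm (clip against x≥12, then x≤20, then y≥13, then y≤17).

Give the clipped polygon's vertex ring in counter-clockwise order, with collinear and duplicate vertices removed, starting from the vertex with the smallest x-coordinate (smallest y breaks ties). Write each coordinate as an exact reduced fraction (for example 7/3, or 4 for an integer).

Clipped polygon: [(12,13) (19,13) (19,17) (12,17)]

1. After x ≥ 12: [(12,3) (19,3) (19,20) (12,20)]
2. After x ≤ 20: [(12,3) (19,3) (19,20) (12,20)]
3. After y ≥ 13: [(12,13) (19,13) (19,20) (12,20)]
4. After y ≤ 17: [(12,17) (12,13) (19,13) (19,17)]
5. Canonical ring: [(12,13) (19,13) (19,17) (12,17)]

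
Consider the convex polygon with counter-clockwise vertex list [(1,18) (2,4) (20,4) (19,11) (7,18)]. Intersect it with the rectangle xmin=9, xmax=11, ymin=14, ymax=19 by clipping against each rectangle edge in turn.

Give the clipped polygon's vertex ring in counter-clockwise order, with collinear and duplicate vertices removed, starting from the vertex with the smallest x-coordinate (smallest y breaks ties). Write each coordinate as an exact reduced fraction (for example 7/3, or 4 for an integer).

Clipped polygon: [(9,14) (11,14) (11,47/3) (9,101/6)]

1. After x ≥ 9: [(9,4) (20,4) (19,11) (9,101/6)]
2. After x ≤ 11: [(9,4) (11,4) (11,47/3) (9,101/6)]
3. After y ≥ 14: [(9,14) (11,14) (11,47/3) (9,101/6)]
4. After y ≤ 19: [(9,14) (11,14) (11,47/3) (9,101/6)]
5. Canonical ring: [(9,14) (11,14) (11,47/3) (9,101/6)]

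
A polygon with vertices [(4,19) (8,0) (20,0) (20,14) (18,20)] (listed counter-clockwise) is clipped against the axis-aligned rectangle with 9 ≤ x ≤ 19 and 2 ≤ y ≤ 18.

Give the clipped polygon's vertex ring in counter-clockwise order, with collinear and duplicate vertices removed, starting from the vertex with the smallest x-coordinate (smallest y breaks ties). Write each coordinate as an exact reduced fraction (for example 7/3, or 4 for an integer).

Clipped polygon: [(9,2) (19,2) (19,17) (56/3,18) (9,18)]

1. After x ≥ 9: [(9,271/14) (9,0) (20,0) (20,14) (18,20)]
2. After x ≤ 19: [(9,271/14) (9,0) (19,0) (19,17) (18,20)]
3. After y ≥ 2: [(9,271/14) (9,2) (19,2) (19,17) (18,20)]
4. After y ≤ 18: [(9,18) (9,2) (19,2) (19,17) (56/3,18)]
5. Canonical ring: [(9,2) (19,2) (19,17) (56/3,18) (9,18)]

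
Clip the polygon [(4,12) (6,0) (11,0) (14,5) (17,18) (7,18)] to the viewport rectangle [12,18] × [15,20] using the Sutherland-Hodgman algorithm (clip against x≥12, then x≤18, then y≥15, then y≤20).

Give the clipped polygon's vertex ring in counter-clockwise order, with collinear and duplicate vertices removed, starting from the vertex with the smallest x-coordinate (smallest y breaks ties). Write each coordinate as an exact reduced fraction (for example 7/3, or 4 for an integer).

Clipped polygon: [(12,15) (212/13,15) (17,18) (12,18)]

1. After x ≥ 12: [(12,5/3) (14,5) (17,18) (12,18)]
2. After x ≤ 18: [(12,5/3) (14,5) (17,18) (12,18)]
3. After y ≥ 15: [(12,15) (212/13,15) (17,18) (12,18)]
4. After y ≤ 20: [(12,15) (212/13,15) (17,18) (12,18)]
5. Canonical ring: [(12,15) (212/13,15) (17,18) (12,18)]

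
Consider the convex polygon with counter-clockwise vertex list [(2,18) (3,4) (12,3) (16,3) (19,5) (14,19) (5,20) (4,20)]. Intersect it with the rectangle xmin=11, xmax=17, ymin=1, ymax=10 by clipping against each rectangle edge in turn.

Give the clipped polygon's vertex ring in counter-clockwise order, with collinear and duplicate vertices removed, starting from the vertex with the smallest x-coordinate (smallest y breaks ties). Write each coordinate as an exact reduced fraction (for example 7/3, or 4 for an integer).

1. After x ≥ 11: [(11,28/9) (12,3) (16,3) (19,5) (14,19) (11,58/3)]
2. After x ≤ 17: [(11,28/9) (12,3) (16,3) (17,11/3) (17,53/5) (14,19) (11,58/3)]
3. After y ≥ 1: [(11,28/9) (12,3) (16,3) (17,11/3) (17,53/5) (14,19) (11,58/3)]
4. After y ≤ 10: [(11,10) (11,28/9) (12,3) (16,3) (17,11/3) (17,10)]
5. Canonical ring: [(11,28/9) (12,3) (16,3) (17,11/3) (17,10) (11,10)]

Clipped polygon: [(11,28/9) (12,3) (16,3) (17,11/3) (17,10) (11,10)]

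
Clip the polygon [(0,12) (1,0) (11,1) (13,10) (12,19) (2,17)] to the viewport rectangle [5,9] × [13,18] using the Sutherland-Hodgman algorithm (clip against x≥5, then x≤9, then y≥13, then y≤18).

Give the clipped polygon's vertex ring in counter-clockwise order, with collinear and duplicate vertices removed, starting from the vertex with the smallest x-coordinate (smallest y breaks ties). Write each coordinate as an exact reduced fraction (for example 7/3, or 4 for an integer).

1. After x ≥ 5: [(5,2/5) (11,1) (13,10) (12,19) (5,88/5)]
2. After x ≤ 9: [(5,2/5) (9,4/5) (9,92/5) (5,88/5)]
3. After y ≥ 13: [(5,13) (9,13) (9,92/5) (5,88/5)]
4. After y ≤ 18: [(5,13) (9,13) (9,18) (7,18) (5,88/5)]
5. Canonical ring: [(5,13) (9,13) (9,18) (7,18) (5,88/5)]

Clipped polygon: [(5,13) (9,13) (9,18) (7,18) (5,88/5)]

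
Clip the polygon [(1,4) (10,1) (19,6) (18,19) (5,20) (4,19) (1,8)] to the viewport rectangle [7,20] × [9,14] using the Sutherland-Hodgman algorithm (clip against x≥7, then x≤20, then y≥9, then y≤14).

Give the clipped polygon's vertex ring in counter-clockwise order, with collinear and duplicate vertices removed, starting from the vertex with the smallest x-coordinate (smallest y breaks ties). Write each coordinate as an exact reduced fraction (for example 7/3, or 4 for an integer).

1. After x ≥ 7: [(7,2) (10,1) (19,6) (18,19) (7,258/13)]
2. After x ≤ 20: [(7,2) (10,1) (19,6) (18,19) (7,258/13)]
3. After y ≥ 9: [(7,9) (244/13,9) (18,19) (7,258/13)]
4. After y ≤ 14: [(7,14) (7,9) (244/13,9) (239/13,14)]
5. Canonical ring: [(7,9) (244/13,9) (239/13,14) (7,14)]

Clipped polygon: [(7,9) (244/13,9) (239/13,14) (7,14)]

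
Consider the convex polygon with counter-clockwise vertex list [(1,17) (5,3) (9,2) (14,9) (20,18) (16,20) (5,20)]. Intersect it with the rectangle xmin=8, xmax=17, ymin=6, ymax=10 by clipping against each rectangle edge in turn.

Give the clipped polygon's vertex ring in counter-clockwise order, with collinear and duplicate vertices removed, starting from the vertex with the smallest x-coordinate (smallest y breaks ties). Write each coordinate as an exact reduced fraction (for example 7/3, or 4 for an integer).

Clipped polygon: [(8,6) (83/7,6) (14,9) (44/3,10) (8,10)]

1. After x ≥ 8: [(8,9/4) (9,2) (14,9) (20,18) (16,20) (8,20)]
2. After x ≤ 17: [(8,9/4) (9,2) (14,9) (17,27/2) (17,39/2) (16,20) (8,20)]
3. After y ≥ 6: [(8,6) (83/7,6) (14,9) (17,27/2) (17,39/2) (16,20) (8,20)]
4. After y ≤ 10: [(8,10) (8,6) (83/7,6) (14,9) (44/3,10)]
5. Canonical ring: [(8,6) (83/7,6) (14,9) (44/3,10) (8,10)]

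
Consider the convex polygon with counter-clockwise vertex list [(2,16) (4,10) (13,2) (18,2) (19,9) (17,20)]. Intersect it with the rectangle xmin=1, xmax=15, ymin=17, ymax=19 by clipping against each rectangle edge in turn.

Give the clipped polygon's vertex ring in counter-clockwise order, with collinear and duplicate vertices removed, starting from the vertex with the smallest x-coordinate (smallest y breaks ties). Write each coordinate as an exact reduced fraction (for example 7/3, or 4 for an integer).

1. After x ≥ 1: [(2,16) (4,10) (13,2) (18,2) (19,9) (17,20)]
2. After x ≤ 15: [(15,292/15) (2,16) (4,10) (13,2) (15,2)]
3. After y ≥ 17: [(15,17) (15,292/15) (23/4,17)]
4. After y ≤ 19: [(15,17) (15,19) (53/4,19) (23/4,17)]
5. Canonical ring: [(23/4,17) (15,17) (15,19) (53/4,19)]

Clipped polygon: [(23/4,17) (15,17) (15,19) (53/4,19)]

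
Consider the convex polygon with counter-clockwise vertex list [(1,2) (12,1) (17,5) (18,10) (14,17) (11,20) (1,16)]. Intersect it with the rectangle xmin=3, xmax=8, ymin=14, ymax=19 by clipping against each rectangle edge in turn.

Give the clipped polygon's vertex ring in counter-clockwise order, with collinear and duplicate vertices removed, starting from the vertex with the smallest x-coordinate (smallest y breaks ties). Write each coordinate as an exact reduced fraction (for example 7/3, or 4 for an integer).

1. After x ≥ 3: [(3,20/11) (12,1) (17,5) (18,10) (14,17) (11,20) (3,84/5)]
2. After x ≤ 8: [(3,20/11) (8,15/11) (8,94/5) (3,84/5)]
3. After y ≥ 14: [(3,14) (8,14) (8,94/5) (3,84/5)]
4. After y ≤ 19: [(3,14) (8,14) (8,94/5) (3,84/5)]
5. Canonical ring: [(3,14) (8,14) (8,94/5) (3,84/5)]

Clipped polygon: [(3,14) (8,14) (8,94/5) (3,84/5)]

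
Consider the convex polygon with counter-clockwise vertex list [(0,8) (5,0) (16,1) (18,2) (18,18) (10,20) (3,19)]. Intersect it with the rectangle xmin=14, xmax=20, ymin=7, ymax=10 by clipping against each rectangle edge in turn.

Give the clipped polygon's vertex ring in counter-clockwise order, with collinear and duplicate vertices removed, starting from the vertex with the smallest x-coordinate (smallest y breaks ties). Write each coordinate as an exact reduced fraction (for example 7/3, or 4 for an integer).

Clipped polygon: [(14,7) (18,7) (18,10) (14,10)]

1. After x ≥ 14: [(14,9/11) (16,1) (18,2) (18,18) (14,19)]
2. After x ≤ 20: [(14,9/11) (16,1) (18,2) (18,18) (14,19)]
3. After y ≥ 7: [(14,7) (18,7) (18,18) (14,19)]
4. After y ≤ 10: [(14,10) (14,7) (18,7) (18,10)]
5. Canonical ring: [(14,7) (18,7) (18,10) (14,10)]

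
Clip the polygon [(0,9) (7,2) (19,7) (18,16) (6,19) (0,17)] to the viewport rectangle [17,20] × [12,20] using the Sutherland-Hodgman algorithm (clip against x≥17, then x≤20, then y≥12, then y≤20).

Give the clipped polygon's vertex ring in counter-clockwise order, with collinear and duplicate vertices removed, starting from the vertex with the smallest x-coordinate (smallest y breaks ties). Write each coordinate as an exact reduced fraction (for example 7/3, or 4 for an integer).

Clipped polygon: [(17,12) (166/9,12) (18,16) (17,65/4)]

1. After x ≥ 17: [(17,37/6) (19,7) (18,16) (17,65/4)]
2. After x ≤ 20: [(17,37/6) (19,7) (18,16) (17,65/4)]
3. After y ≥ 12: [(17,12) (166/9,12) (18,16) (17,65/4)]
4. After y ≤ 20: [(17,12) (166/9,12) (18,16) (17,65/4)]
5. Canonical ring: [(17,12) (166/9,12) (18,16) (17,65/4)]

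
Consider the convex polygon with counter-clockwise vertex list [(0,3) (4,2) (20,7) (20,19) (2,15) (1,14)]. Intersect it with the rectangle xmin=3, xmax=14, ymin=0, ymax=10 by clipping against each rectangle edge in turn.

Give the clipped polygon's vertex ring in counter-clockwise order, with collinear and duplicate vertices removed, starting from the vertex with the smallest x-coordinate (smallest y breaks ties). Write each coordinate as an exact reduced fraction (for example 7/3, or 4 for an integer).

Clipped polygon: [(3,9/4) (4,2) (14,41/8) (14,10) (3,10)]

1. After x ≥ 3: [(3,9/4) (4,2) (20,7) (20,19) (3,137/9)]
2. After x ≤ 14: [(3,9/4) (4,2) (14,41/8) (14,53/3) (3,137/9)]
3. After y ≥ 0: [(3,9/4) (4,2) (14,41/8) (14,53/3) (3,137/9)]
4. After y ≤ 10: [(3,10) (3,9/4) (4,2) (14,41/8) (14,10)]
5. Canonical ring: [(3,9/4) (4,2) (14,41/8) (14,10) (3,10)]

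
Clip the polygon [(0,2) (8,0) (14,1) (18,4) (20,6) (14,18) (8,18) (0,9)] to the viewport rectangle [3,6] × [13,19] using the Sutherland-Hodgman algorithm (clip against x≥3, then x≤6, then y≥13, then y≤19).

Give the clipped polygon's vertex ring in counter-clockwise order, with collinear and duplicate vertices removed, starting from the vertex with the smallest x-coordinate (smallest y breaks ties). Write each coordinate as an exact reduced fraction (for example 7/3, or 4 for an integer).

1. After x ≥ 3: [(3,5/4) (8,0) (14,1) (18,4) (20,6) (14,18) (8,18) (3,99/8)]
2. After x ≤ 6: [(3,5/4) (6,1/2) (6,63/4) (3,99/8)]
3. After y ≥ 13: [(6,13) (6,63/4) (32/9,13)]
4. After y ≤ 19: [(6,13) (6,63/4) (32/9,13)]
5. Canonical ring: [(32/9,13) (6,13) (6,63/4)]

Clipped polygon: [(32/9,13) (6,13) (6,63/4)]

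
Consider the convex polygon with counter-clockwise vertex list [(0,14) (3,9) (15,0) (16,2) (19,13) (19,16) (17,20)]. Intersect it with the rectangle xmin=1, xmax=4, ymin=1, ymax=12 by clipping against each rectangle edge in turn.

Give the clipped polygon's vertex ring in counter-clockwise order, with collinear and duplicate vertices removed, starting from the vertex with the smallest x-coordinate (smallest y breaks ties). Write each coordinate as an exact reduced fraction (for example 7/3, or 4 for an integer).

1. After x ≥ 1: [(1,244/17) (1,37/3) (3,9) (15,0) (16,2) (19,13) (19,16) (17,20)]
2. After x ≤ 4: [(4,262/17) (1,244/17) (1,37/3) (3,9) (4,33/4)]
3. After y ≥ 1: [(4,262/17) (1,244/17) (1,37/3) (3,9) (4,33/4)]
4. After y ≤ 12: [(4,12) (6/5,12) (3,9) (4,33/4)]
5. Canonical ring: [(6/5,12) (3,9) (4,33/4) (4,12)]

Clipped polygon: [(6/5,12) (3,9) (4,33/4) (4,12)]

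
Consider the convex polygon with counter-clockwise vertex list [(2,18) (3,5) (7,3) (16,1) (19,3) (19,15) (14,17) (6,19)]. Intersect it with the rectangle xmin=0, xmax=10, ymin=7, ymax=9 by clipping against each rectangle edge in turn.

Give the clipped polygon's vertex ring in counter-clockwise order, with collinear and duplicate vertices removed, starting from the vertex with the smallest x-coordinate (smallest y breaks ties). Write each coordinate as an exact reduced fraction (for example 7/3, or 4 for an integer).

1. After x ≥ 0: [(2,18) (3,5) (7,3) (16,1) (19,3) (19,15) (14,17) (6,19)]
2. After x ≤ 10: [(2,18) (3,5) (7,3) (10,7/3) (10,18) (6,19)]
3. After y ≥ 7: [(2,18) (37/13,7) (10,7) (10,18) (6,19)]
4. After y ≤ 9: [(35/13,9) (37/13,7) (10,7) (10,9)]
5. Canonical ring: [(35/13,9) (37/13,7) (10,7) (10,9)]

Clipped polygon: [(35/13,9) (37/13,7) (10,7) (10,9)]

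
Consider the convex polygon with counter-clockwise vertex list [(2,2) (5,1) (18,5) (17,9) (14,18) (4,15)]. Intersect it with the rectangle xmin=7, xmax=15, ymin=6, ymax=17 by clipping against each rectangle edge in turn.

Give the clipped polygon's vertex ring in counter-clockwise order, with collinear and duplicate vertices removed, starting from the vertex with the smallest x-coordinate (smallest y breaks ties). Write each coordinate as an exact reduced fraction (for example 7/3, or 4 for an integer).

Clipped polygon: [(7,6) (15,6) (15,15) (43/3,17) (32/3,17) (7,159/10)]

1. After x ≥ 7: [(7,21/13) (18,5) (17,9) (14,18) (7,159/10)]
2. After x ≤ 15: [(7,21/13) (15,53/13) (15,15) (14,18) (7,159/10)]
3. After y ≥ 6: [(7,6) (15,6) (15,15) (14,18) (7,159/10)]
4. After y ≤ 17: [(7,6) (15,6) (15,15) (43/3,17) (32/3,17) (7,159/10)]
5. Canonical ring: [(7,6) (15,6) (15,15) (43/3,17) (32/3,17) (7,159/10)]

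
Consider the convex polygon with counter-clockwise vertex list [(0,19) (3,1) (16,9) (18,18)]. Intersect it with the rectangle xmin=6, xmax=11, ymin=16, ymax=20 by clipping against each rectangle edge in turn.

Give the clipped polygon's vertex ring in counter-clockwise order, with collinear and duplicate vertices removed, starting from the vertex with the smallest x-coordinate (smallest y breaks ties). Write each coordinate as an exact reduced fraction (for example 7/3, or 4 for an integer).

Clipped polygon: [(6,16) (11,16) (11,331/18) (6,56/3)]

1. After x ≥ 6: [(6,56/3) (6,37/13) (16,9) (18,18)]
2. After x ≤ 11: [(11,331/18) (6,56/3) (6,37/13) (11,77/13)]
3. After y ≥ 16: [(11,16) (11,331/18) (6,56/3) (6,16)]
4. After y ≤ 20: [(11,16) (11,331/18) (6,56/3) (6,16)]
5. Canonical ring: [(6,16) (11,16) (11,331/18) (6,56/3)]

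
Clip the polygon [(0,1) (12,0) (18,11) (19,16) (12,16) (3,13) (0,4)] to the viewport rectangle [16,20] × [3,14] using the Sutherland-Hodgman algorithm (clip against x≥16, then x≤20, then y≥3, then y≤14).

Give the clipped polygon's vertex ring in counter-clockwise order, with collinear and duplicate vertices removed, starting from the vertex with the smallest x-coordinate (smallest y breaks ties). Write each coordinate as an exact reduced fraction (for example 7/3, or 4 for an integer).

1. After x ≥ 16: [(16,22/3) (18,11) (19,16) (16,16)]
2. After x ≤ 20: [(16,22/3) (18,11) (19,16) (16,16)]
3. After y ≥ 3: [(16,22/3) (18,11) (19,16) (16,16)]
4. After y ≤ 14: [(16,14) (16,22/3) (18,11) (93/5,14)]
5. Canonical ring: [(16,22/3) (18,11) (93/5,14) (16,14)]

Clipped polygon: [(16,22/3) (18,11) (93/5,14) (16,14)]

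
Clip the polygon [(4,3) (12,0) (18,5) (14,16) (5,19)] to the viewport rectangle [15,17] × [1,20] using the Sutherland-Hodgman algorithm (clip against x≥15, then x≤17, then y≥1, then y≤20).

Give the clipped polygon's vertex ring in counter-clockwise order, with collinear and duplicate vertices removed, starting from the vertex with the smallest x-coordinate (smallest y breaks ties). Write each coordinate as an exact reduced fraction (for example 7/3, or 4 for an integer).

Clipped polygon: [(15,5/2) (17,25/6) (17,31/4) (15,53/4)]

1. After x ≥ 15: [(15,5/2) (18,5) (15,53/4)]
2. After x ≤ 17: [(15,5/2) (17,25/6) (17,31/4) (15,53/4)]
3. After y ≥ 1: [(15,5/2) (17,25/6) (17,31/4) (15,53/4)]
4. After y ≤ 20: [(15,5/2) (17,25/6) (17,31/4) (15,53/4)]
5. Canonical ring: [(15,5/2) (17,25/6) (17,31/4) (15,53/4)]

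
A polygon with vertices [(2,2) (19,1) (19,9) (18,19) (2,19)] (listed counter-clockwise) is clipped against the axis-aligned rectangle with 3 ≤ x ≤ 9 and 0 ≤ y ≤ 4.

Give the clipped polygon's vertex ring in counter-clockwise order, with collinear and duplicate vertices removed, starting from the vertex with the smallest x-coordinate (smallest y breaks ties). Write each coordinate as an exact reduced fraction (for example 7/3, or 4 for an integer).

1. After x ≥ 3: [(3,33/17) (19,1) (19,9) (18,19) (3,19)]
2. After x ≤ 9: [(3,33/17) (9,27/17) (9,19) (3,19)]
3. After y ≥ 0: [(3,33/17) (9,27/17) (9,19) (3,19)]
4. After y ≤ 4: [(3,4) (3,33/17) (9,27/17) (9,4)]
5. Canonical ring: [(3,33/17) (9,27/17) (9,4) (3,4)]

Clipped polygon: [(3,33/17) (9,27/17) (9,4) (3,4)]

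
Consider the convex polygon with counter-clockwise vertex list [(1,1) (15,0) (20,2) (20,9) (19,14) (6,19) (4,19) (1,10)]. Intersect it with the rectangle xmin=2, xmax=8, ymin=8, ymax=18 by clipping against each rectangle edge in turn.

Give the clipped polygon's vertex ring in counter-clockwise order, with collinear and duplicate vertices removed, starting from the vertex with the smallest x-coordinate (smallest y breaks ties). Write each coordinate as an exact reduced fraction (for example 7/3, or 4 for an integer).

Clipped polygon: [(2,8) (8,8) (8,18) (11/3,18) (2,13)]

1. After x ≥ 2: [(2,13/14) (15,0) (20,2) (20,9) (19,14) (6,19) (4,19) (2,13)]
2. After x ≤ 8: [(2,13/14) (8,1/2) (8,237/13) (6,19) (4,19) (2,13)]
3. After y ≥ 8: [(2,8) (8,8) (8,237/13) (6,19) (4,19) (2,13)]
4. After y ≤ 18: [(2,8) (8,8) (8,18) (11/3,18) (2,13)]
5. Canonical ring: [(2,8) (8,8) (8,18) (11/3,18) (2,13)]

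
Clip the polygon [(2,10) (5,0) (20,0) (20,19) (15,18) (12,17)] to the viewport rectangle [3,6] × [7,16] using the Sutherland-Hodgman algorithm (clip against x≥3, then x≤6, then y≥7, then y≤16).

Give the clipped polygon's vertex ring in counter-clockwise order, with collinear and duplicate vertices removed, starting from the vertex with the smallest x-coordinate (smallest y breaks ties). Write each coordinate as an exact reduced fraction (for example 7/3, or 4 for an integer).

Clipped polygon: [(3,7) (6,7) (6,64/5) (3,107/10)]

1. After x ≥ 3: [(3,107/10) (3,20/3) (5,0) (20,0) (20,19) (15,18) (12,17)]
2. After x ≤ 6: [(6,64/5) (3,107/10) (3,20/3) (5,0) (6,0)]
3. After y ≥ 7: [(6,7) (6,64/5) (3,107/10) (3,7)]
4. After y ≤ 16: [(6,7) (6,64/5) (3,107/10) (3,7)]
5. Canonical ring: [(3,7) (6,7) (6,64/5) (3,107/10)]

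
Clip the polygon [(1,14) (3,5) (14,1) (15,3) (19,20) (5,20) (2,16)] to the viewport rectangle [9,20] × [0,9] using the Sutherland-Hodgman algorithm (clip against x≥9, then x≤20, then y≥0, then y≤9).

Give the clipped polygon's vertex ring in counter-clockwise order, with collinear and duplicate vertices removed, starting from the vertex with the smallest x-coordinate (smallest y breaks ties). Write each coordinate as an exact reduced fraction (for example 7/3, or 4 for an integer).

1. After x ≥ 9: [(9,31/11) (14,1) (15,3) (19,20) (9,20)]
2. After x ≤ 20: [(9,31/11) (14,1) (15,3) (19,20) (9,20)]
3. After y ≥ 0: [(9,31/11) (14,1) (15,3) (19,20) (9,20)]
4. After y ≤ 9: [(9,9) (9,31/11) (14,1) (15,3) (279/17,9)]
5. Canonical ring: [(9,31/11) (14,1) (15,3) (279/17,9) (9,9)]

Clipped polygon: [(9,31/11) (14,1) (15,3) (279/17,9) (9,9)]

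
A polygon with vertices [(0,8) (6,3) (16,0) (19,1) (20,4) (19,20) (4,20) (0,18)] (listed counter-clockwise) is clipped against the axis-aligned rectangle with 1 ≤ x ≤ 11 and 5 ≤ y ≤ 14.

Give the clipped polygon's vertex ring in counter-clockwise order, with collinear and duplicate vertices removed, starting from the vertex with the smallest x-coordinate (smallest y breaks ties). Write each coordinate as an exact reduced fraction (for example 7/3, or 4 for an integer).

1. After x ≥ 1: [(1,43/6) (6,3) (16,0) (19,1) (20,4) (19,20) (4,20) (1,37/2)]
2. After x ≤ 11: [(1,43/6) (6,3) (11,3/2) (11,20) (4,20) (1,37/2)]
3. After y ≥ 5: [(1,43/6) (18/5,5) (11,5) (11,20) (4,20) (1,37/2)]
4. After y ≤ 14: [(1,14) (1,43/6) (18/5,5) (11,5) (11,14)]
5. Canonical ring: [(1,43/6) (18/5,5) (11,5) (11,14) (1,14)]

Clipped polygon: [(1,43/6) (18/5,5) (11,5) (11,14) (1,14)]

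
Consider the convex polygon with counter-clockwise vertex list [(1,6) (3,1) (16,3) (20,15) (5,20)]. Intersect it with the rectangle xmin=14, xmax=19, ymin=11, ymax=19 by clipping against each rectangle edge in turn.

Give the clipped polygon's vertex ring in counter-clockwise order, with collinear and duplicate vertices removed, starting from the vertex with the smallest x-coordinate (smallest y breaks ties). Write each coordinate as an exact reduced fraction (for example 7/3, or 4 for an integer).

1. After x ≥ 14: [(14,35/13) (16,3) (20,15) (14,17)]
2. After x ≤ 19: [(14,35/13) (16,3) (19,12) (19,46/3) (14,17)]
3. After y ≥ 11: [(14,11) (56/3,11) (19,12) (19,46/3) (14,17)]
4. After y ≤ 19: [(14,11) (56/3,11) (19,12) (19,46/3) (14,17)]
5. Canonical ring: [(14,11) (56/3,11) (19,12) (19,46/3) (14,17)]

Clipped polygon: [(14,11) (56/3,11) (19,12) (19,46/3) (14,17)]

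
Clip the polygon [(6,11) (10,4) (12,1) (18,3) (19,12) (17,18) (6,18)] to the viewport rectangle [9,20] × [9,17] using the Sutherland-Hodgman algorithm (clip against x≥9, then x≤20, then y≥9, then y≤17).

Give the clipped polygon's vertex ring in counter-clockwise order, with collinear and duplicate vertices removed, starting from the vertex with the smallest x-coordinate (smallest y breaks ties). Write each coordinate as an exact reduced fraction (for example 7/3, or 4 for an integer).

Clipped polygon: [(9,9) (56/3,9) (19,12) (52/3,17) (9,17)]

1. After x ≥ 9: [(9,23/4) (10,4) (12,1) (18,3) (19,12) (17,18) (9,18)]
2. After x ≤ 20: [(9,23/4) (10,4) (12,1) (18,3) (19,12) (17,18) (9,18)]
3. After y ≥ 9: [(9,9) (56/3,9) (19,12) (17,18) (9,18)]
4. After y ≤ 17: [(9,17) (9,9) (56/3,9) (19,12) (52/3,17)]
5. Canonical ring: [(9,9) (56/3,9) (19,12) (52/3,17) (9,17)]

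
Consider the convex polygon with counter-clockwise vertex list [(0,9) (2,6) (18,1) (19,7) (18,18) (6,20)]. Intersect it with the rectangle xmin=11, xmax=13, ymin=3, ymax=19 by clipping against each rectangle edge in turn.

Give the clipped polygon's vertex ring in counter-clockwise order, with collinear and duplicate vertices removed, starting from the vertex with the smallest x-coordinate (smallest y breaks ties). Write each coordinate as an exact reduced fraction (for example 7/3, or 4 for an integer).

Clipped polygon: [(11,51/16) (58/5,3) (13,3) (13,113/6) (12,19) (11,19)]

1. After x ≥ 11: [(11,51/16) (18,1) (19,7) (18,18) (11,115/6)]
2. After x ≤ 13: [(11,51/16) (13,41/16) (13,113/6) (11,115/6)]
3. After y ≥ 3: [(11,51/16) (58/5,3) (13,3) (13,113/6) (11,115/6)]
4. After y ≤ 19: [(11,19) (11,51/16) (58/5,3) (13,3) (13,113/6) (12,19)]
5. Canonical ring: [(11,51/16) (58/5,3) (13,3) (13,113/6) (12,19) (11,19)]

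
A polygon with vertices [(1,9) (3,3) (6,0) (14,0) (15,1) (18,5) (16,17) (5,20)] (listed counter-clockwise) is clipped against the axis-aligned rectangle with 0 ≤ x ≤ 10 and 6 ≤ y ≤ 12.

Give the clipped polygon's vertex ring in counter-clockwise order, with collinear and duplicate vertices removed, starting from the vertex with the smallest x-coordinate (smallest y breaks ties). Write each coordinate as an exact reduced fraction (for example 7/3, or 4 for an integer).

Clipped polygon: [(1,9) (2,6) (10,6) (10,12) (23/11,12)]

1. After x ≥ 0: [(1,9) (3,3) (6,0) (14,0) (15,1) (18,5) (16,17) (5,20)]
2. After x ≤ 10: [(1,9) (3,3) (6,0) (10,0) (10,205/11) (5,20)]
3. After y ≥ 6: [(1,9) (2,6) (10,6) (10,205/11) (5,20)]
4. After y ≤ 12: [(23/11,12) (1,9) (2,6) (10,6) (10,12)]
5. Canonical ring: [(1,9) (2,6) (10,6) (10,12) (23/11,12)]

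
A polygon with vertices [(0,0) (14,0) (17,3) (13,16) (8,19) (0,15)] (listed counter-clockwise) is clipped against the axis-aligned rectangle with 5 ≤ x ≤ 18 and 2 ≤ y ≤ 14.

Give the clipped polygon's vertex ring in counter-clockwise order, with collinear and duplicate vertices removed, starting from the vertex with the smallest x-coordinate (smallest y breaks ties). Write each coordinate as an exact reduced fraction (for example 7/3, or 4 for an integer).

Clipped polygon: [(5,2) (16,2) (17,3) (177/13,14) (5,14)]

1. After x ≥ 5: [(5,0) (14,0) (17,3) (13,16) (8,19) (5,35/2)]
2. After x ≤ 18: [(5,0) (14,0) (17,3) (13,16) (8,19) (5,35/2)]
3. After y ≥ 2: [(5,2) (16,2) (17,3) (13,16) (8,19) (5,35/2)]
4. After y ≤ 14: [(5,14) (5,2) (16,2) (17,3) (177/13,14)]
5. Canonical ring: [(5,2) (16,2) (17,3) (177/13,14) (5,14)]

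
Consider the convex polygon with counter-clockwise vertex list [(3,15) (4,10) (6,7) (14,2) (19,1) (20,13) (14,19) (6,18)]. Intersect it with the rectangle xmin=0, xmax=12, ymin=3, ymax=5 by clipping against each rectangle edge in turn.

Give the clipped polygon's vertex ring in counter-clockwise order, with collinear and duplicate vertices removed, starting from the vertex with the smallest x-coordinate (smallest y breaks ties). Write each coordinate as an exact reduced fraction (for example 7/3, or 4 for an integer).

Clipped polygon: [(46/5,5) (12,13/4) (12,5)]

1. After x ≥ 0: [(3,15) (4,10) (6,7) (14,2) (19,1) (20,13) (14,19) (6,18)]
2. After x ≤ 12: [(3,15) (4,10) (6,7) (12,13/4) (12,75/4) (6,18)]
3. After y ≥ 3: [(3,15) (4,10) (6,7) (12,13/4) (12,75/4) (6,18)]
4. After y ≤ 5: [(46/5,5) (12,13/4) (12,5)]
5. Canonical ring: [(46/5,5) (12,13/4) (12,5)]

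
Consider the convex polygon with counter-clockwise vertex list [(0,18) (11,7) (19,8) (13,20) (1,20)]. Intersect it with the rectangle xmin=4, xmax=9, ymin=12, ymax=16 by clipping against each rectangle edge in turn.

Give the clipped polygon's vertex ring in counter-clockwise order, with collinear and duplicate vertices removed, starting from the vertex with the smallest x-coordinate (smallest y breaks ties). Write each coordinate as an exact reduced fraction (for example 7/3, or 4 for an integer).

1. After x ≥ 4: [(4,14) (11,7) (19,8) (13,20) (4,20)]
2. After x ≤ 9: [(4,14) (9,9) (9,20) (4,20)]
3. After y ≥ 12: [(4,14) (6,12) (9,12) (9,20) (4,20)]
4. After y ≤ 16: [(4,16) (4,14) (6,12) (9,12) (9,16)]
5. Canonical ring: [(4,14) (6,12) (9,12) (9,16) (4,16)]

Clipped polygon: [(4,14) (6,12) (9,12) (9,16) (4,16)]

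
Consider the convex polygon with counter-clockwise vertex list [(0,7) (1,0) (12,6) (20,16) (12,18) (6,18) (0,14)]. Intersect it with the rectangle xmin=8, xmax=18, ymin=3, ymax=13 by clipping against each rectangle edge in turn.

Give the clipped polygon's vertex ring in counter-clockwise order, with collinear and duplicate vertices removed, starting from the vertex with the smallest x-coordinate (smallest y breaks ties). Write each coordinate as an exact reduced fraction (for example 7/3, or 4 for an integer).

1. After x ≥ 8: [(8,42/11) (12,6) (20,16) (12,18) (8,18)]
2. After x ≤ 18: [(8,42/11) (12,6) (18,27/2) (18,33/2) (12,18) (8,18)]
3. After y ≥ 3: [(8,42/11) (12,6) (18,27/2) (18,33/2) (12,18) (8,18)]
4. After y ≤ 13: [(8,13) (8,42/11) (12,6) (88/5,13)]
5. Canonical ring: [(8,42/11) (12,6) (88/5,13) (8,13)]

Clipped polygon: [(8,42/11) (12,6) (88/5,13) (8,13)]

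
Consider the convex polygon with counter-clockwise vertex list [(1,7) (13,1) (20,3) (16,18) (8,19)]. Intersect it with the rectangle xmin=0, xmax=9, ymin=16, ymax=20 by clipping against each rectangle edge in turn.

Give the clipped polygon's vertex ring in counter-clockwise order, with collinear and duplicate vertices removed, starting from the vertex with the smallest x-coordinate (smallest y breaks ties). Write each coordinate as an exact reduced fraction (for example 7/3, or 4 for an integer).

Clipped polygon: [(25/4,16) (9,16) (9,151/8) (8,19)]

1. After x ≥ 0: [(1,7) (13,1) (20,3) (16,18) (8,19)]
2. After x ≤ 9: [(1,7) (9,3) (9,151/8) (8,19)]
3. After y ≥ 16: [(25/4,16) (9,16) (9,151/8) (8,19)]
4. After y ≤ 20: [(25/4,16) (9,16) (9,151/8) (8,19)]
5. Canonical ring: [(25/4,16) (9,16) (9,151/8) (8,19)]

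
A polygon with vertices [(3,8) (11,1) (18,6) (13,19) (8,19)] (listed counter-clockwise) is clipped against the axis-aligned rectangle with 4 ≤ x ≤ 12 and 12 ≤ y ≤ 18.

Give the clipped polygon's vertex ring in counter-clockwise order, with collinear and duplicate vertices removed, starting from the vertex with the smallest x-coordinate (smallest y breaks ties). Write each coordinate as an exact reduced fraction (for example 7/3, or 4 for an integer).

Clipped polygon: [(53/11,12) (12,12) (12,18) (83/11,18)]

1. After x ≥ 4: [(4,51/5) (4,57/8) (11,1) (18,6) (13,19) (8,19)]
2. After x ≤ 12: [(4,51/5) (4,57/8) (11,1) (12,12/7) (12,19) (8,19)]
3. After y ≥ 12: [(53/11,12) (12,12) (12,19) (8,19)]
4. After y ≤ 18: [(83/11,18) (53/11,12) (12,12) (12,18)]
5. Canonical ring: [(53/11,12) (12,12) (12,18) (83/11,18)]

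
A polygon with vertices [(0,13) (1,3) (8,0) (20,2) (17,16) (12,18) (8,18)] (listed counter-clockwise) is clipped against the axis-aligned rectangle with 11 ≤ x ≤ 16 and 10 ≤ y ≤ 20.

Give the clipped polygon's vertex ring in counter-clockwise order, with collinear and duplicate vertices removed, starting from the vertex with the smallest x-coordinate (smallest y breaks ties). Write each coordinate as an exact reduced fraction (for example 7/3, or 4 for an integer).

Clipped polygon: [(11,10) (16,10) (16,82/5) (12,18) (11,18)]

1. After x ≥ 11: [(11,1/2) (20,2) (17,16) (12,18) (11,18)]
2. After x ≤ 16: [(11,1/2) (16,4/3) (16,82/5) (12,18) (11,18)]
3. After y ≥ 10: [(11,10) (16,10) (16,82/5) (12,18) (11,18)]
4. After y ≤ 20: [(11,10) (16,10) (16,82/5) (12,18) (11,18)]
5. Canonical ring: [(11,10) (16,10) (16,82/5) (12,18) (11,18)]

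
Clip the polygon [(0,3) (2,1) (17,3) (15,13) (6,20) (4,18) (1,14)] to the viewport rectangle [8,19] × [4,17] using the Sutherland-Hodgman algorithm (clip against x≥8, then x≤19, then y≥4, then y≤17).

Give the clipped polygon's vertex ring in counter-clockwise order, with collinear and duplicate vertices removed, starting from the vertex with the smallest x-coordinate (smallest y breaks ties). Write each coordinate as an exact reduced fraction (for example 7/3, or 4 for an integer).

1. After x ≥ 8: [(8,9/5) (17,3) (15,13) (8,166/9)]
2. After x ≤ 19: [(8,9/5) (17,3) (15,13) (8,166/9)]
3. After y ≥ 4: [(8,4) (84/5,4) (15,13) (8,166/9)]
4. After y ≤ 17: [(8,17) (8,4) (84/5,4) (15,13) (69/7,17)]
5. Canonical ring: [(8,4) (84/5,4) (15,13) (69/7,17) (8,17)]

Clipped polygon: [(8,4) (84/5,4) (15,13) (69/7,17) (8,17)]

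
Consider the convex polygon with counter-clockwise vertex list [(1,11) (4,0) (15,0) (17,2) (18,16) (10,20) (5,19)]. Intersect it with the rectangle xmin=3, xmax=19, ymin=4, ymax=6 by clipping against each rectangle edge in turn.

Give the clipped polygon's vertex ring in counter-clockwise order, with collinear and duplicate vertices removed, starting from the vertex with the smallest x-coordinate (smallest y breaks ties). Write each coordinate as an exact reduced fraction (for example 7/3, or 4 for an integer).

1. After x ≥ 3: [(3,15) (3,11/3) (4,0) (15,0) (17,2) (18,16) (10,20) (5,19)]
2. After x ≤ 19: [(3,15) (3,11/3) (4,0) (15,0) (17,2) (18,16) (10,20) (5,19)]
3. After y ≥ 4: [(3,15) (3,4) (120/7,4) (18,16) (10,20) (5,19)]
4. After y ≤ 6: [(3,6) (3,4) (120/7,4) (121/7,6)]
5. Canonical ring: [(3,4) (120/7,4) (121/7,6) (3,6)]

Clipped polygon: [(3,4) (120/7,4) (121/7,6) (3,6)]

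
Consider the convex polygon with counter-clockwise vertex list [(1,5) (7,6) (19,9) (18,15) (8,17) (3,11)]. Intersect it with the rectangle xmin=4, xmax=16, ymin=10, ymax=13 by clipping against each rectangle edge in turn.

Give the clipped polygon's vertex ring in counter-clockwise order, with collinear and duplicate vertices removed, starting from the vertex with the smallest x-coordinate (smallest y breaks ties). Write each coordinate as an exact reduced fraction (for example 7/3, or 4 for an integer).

1. After x ≥ 4: [(4,11/2) (7,6) (19,9) (18,15) (8,17) (4,61/5)]
2. After x ≤ 16: [(4,11/2) (7,6) (16,33/4) (16,77/5) (8,17) (4,61/5)]
3. After y ≥ 10: [(4,10) (16,10) (16,77/5) (8,17) (4,61/5)]
4. After y ≤ 13: [(4,10) (16,10) (16,13) (14/3,13) (4,61/5)]
5. Canonical ring: [(4,10) (16,10) (16,13) (14/3,13) (4,61/5)]

Clipped polygon: [(4,10) (16,10) (16,13) (14/3,13) (4,61/5)]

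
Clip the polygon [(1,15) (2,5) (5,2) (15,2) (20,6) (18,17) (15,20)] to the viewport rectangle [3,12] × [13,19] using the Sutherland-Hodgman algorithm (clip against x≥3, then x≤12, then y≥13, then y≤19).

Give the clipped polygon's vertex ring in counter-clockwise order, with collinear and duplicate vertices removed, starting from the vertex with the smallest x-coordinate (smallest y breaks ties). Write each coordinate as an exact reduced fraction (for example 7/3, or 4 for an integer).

1. After x ≥ 3: [(3,110/7) (3,4) (5,2) (15,2) (20,6) (18,17) (15,20)]
2. After x ≤ 12: [(12,265/14) (3,110/7) (3,4) (5,2) (12,2)]
3. After y ≥ 13: [(12,13) (12,265/14) (3,110/7) (3,13)]
4. After y ≤ 19: [(12,13) (12,265/14) (3,110/7) (3,13)]
5. Canonical ring: [(3,13) (12,13) (12,265/14) (3,110/7)]

Clipped polygon: [(3,13) (12,13) (12,265/14) (3,110/7)]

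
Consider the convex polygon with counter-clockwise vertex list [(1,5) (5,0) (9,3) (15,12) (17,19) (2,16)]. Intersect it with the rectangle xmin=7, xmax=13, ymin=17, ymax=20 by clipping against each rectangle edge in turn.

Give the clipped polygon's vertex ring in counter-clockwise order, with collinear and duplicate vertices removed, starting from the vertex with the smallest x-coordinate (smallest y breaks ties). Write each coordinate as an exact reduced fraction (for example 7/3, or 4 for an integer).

Clipped polygon: [(7,17) (13,17) (13,91/5)]

1. After x ≥ 7: [(7,3/2) (9,3) (15,12) (17,19) (7,17)]
2. After x ≤ 13: [(7,3/2) (9,3) (13,9) (13,91/5) (7,17)]
3. After y ≥ 17: [(7,17) (13,17) (13,91/5) (7,17)]
4. After y ≤ 20: [(7,17) (13,17) (13,91/5) (7,17)]
5. Canonical ring: [(7,17) (13,17) (13,91/5)]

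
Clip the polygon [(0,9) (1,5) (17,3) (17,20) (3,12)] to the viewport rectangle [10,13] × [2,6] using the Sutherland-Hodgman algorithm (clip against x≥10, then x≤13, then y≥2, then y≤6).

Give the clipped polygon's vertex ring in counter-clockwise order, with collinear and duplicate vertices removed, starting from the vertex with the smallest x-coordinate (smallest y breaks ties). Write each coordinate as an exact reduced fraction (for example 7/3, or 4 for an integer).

1. After x ≥ 10: [(10,31/8) (17,3) (17,20) (10,16)]
2. After x ≤ 13: [(10,31/8) (13,7/2) (13,124/7) (10,16)]
3. After y ≥ 2: [(10,31/8) (13,7/2) (13,124/7) (10,16)]
4. After y ≤ 6: [(10,6) (10,31/8) (13,7/2) (13,6)]
5. Canonical ring: [(10,31/8) (13,7/2) (13,6) (10,6)]

Clipped polygon: [(10,31/8) (13,7/2) (13,6) (10,6)]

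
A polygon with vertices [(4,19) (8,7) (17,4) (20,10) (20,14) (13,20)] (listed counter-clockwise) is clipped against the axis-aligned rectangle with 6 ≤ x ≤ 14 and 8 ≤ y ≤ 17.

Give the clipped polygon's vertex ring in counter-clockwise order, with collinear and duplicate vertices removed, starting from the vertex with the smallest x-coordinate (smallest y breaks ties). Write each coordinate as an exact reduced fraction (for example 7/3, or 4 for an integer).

1. After x ≥ 6: [(6,173/9) (6,13) (8,7) (17,4) (20,10) (20,14) (13,20)]
2. After x ≤ 14: [(6,173/9) (6,13) (8,7) (14,5) (14,134/7) (13,20)]
3. After y ≥ 8: [(6,173/9) (6,13) (23/3,8) (14,8) (14,134/7) (13,20)]
4. After y ≤ 17: [(6,17) (6,13) (23/3,8) (14,8) (14,17)]
5. Canonical ring: [(6,13) (23/3,8) (14,8) (14,17) (6,17)]

Clipped polygon: [(6,13) (23/3,8) (14,8) (14,17) (6,17)]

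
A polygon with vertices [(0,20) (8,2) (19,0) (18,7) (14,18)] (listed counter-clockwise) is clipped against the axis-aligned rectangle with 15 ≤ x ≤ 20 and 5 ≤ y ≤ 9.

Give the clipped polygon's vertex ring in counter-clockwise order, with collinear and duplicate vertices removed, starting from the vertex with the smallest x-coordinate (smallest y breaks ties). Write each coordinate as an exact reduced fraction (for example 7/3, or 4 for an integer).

Clipped polygon: [(15,5) (128/7,5) (18,7) (190/11,9) (15,9)]

1. After x ≥ 15: [(15,8/11) (19,0) (18,7) (15,61/4)]
2. After x ≤ 20: [(15,8/11) (19,0) (18,7) (15,61/4)]
3. After y ≥ 5: [(15,5) (128/7,5) (18,7) (15,61/4)]
4. After y ≤ 9: [(15,9) (15,5) (128/7,5) (18,7) (190/11,9)]
5. Canonical ring: [(15,5) (128/7,5) (18,7) (190/11,9) (15,9)]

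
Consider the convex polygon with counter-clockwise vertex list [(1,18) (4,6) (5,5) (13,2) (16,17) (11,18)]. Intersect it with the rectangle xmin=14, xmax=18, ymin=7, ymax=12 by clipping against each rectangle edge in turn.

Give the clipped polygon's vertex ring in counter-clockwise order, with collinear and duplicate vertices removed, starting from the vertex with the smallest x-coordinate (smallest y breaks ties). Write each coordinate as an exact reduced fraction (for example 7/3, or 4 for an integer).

1. After x ≥ 14: [(14,7) (16,17) (14,87/5)]
2. After x ≤ 18: [(14,7) (16,17) (14,87/5)]
3. After y ≥ 7: [(14,7) (16,17) (14,87/5)]
4. After y ≤ 12: [(14,12) (14,7) (15,12)]
5. Canonical ring: [(14,7) (15,12) (14,12)]

Clipped polygon: [(14,7) (15,12) (14,12)]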